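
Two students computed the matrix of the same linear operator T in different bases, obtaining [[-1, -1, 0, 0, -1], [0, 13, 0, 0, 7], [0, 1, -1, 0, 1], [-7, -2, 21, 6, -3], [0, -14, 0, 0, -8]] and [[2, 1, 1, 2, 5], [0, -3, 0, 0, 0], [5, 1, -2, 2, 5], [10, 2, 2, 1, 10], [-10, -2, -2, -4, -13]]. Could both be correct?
trace(A) = 9 but trace(B) = -15. The trace is a similarity invariant, so A and B are not similar.

No.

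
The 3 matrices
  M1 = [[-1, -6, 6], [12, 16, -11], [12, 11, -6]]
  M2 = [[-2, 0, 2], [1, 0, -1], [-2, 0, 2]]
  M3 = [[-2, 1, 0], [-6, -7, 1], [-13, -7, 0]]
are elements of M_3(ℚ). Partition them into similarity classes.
3 classes: {M1}, {M2}, {M3}

Characteristic polynomials: χ_{M1} = (x - 5)^2(x + 1), χ_{M2} = x^3, χ_{M3} = (x + 3)^3.

{M1}: invariant factors (x - 5)^2(x + 1).

{M2}: invariant factors x, x^2.

{M3}: invariant factors (x + 3)^3.

Matrices are similar if and only if their invariant-factor lists agree; the partition into similarity classes is {M1}, {M2}, {M3}.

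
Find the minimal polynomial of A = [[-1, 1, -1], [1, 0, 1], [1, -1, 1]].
m_A(x) = x^3

The characteristic polynomial factors as x^3. The minimal polynomial is ∏(x - λ)^{k_λ} where k_λ is the size of the largest Jordan block at λ.

For λ = 0: rank(A) = 2, and the largest Jordan block has size 3 (the smallest k with rank(A^k) = rank(A^(k+1))).

So m_A(x) = x^3.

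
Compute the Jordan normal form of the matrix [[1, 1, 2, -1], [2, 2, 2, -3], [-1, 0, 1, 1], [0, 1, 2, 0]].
The characteristic polynomial is det(xI - A) = (x - 1)^4, so the eigenvalues are 1 (algebraic multiplicity 4).

For λ = 1: rank(A - I) = 2, rank((A - I)^2) = 0. The eigenspace has dimension 4 - 2 = 2, so there are 2 Jordan blocks; the rank sequence gives block sizes [2, 2].

Assembling the blocks gives the Jordan form J above.

J = [[1, 1, 0, 0], [0, 1, 0, 0], [0, 0, 1, 1], [0, 0, 0, 1]]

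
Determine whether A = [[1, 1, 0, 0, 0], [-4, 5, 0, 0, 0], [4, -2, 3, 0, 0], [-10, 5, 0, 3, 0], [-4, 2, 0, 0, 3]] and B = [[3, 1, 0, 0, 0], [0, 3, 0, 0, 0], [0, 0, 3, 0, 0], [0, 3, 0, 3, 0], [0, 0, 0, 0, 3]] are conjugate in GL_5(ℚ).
Two matrices over a field are similar if and only if they have the same invariant factors.

Both A and B have characteristic polynomial (x - 3)^5 and minimal polynomial (x - 3)^2. Computing further, both have invariant factors x - 3, x - 3, x - 3, (x - 3)^2. Hence A and B are similar.

Yes.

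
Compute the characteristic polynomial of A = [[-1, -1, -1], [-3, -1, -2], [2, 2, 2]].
xI - A = [[x + 1, 1, 1], [3, x + 1, 2], [-2, -2, x - 2]].

Expanding det(xI - A) along the first row:
det(xI - A) = + (x + 1)·det([[x + 1, 2], [-2, x - 2]]) - (1)·det([[3, 2], [-2, x - 2]]) + (1)·det([[3, x + 1], [-2, -2]]).

Evaluating gives χ_A(x) = x^3.

χ_A(x) = x^3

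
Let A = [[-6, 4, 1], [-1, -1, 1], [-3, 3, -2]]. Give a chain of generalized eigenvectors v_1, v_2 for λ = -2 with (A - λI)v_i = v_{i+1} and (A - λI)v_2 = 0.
v_1 = [[0, 0, 1]]^T, v_2 = [[1, 1, 0]]^T

We seek v_1 ∈ ker((A + 2I)^2) \ ker(A + 2I), then set v_{i+1} = (A + 2I) v_i.

One such chain is v_1 = [[0, 0, 1]]^T, v_2 = [[1, 1, 0]]^T. Check: (A + 2I) v_2 = [[0, 0, 0]]^T = 0.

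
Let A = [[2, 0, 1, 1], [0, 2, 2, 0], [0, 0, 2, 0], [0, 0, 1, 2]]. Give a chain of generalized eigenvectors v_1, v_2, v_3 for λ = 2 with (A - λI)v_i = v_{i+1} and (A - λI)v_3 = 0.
v_1 = [[-2, -2, 1, 0]]^T, v_2 = [[1, 2, 0, 1]]^T, v_3 = [[1, 0, 0, 0]]^T

We seek v_1 ∈ ker((A - 2I)^3) \ ker((A - 2I)^2), then set v_{i+1} = (A - 2I) v_i.

One such chain is v_1 = [[-2, -2, 1, 0]]^T, v_2 = [[1, 2, 0, 1]]^T, v_3 = [[1, 0, 0, 0]]^T. Check: (A - 2I) v_3 = [[0, 0, 0, 0]]^T = 0.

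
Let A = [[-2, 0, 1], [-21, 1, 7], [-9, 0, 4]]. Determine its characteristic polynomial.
χ_A(x) = (x - 1)^3

xI - A = [[x + 2, 0, -1], [21, x - 1, -7], [9, 0, x - 4]].

Expanding det(xI - A) along the first row:
det(xI - A) = + (x + 2)·det([[x - 1, -7], [0, x - 4]]) - (0)·det([[21, -7], [9, x - 4]]) + (-1)·det([[21, x - 1], [9, 0]]).

Evaluating gives χ_A(x) = x^3 - 3x^2 + 3x - 1 = (x - 1)^3.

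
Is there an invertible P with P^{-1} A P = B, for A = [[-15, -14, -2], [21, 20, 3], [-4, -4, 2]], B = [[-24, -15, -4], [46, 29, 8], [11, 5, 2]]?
Two matrices over a field are similar if and only if they have the same invariant factors.

Both A and B have characteristic polynomial (x - 4)^2(x + 1) and minimal polynomial (x - 4)^2(x + 1). Computing further, both have invariant factors (x - 4)^2(x + 1). Hence A and B are similar.

Yes.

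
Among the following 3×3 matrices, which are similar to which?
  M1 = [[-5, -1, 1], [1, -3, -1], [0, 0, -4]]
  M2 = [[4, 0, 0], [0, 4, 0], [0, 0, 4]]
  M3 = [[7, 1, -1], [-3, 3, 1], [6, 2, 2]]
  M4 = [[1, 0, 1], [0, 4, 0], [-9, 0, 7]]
Characteristic polynomials: χ_{M1} = (x + 4)^3, χ_{M2} = (x - 4)^3, χ_{M3} = (x - 4)^3, χ_{M4} = (x - 4)^3.

{M1}: invariant factors x + 4, (x + 4)^2.

{M2}: invariant factors x - 4, x - 4, x - 4.

{M3, M4}: invariant factors x - 4, (x - 4)^2.

Matrices are similar if and only if their invariant-factor lists agree; the partition into similarity classes is {M1}, {M2}, {M3, M4}.

3 classes: {M1}, {M2}, {M3, M4}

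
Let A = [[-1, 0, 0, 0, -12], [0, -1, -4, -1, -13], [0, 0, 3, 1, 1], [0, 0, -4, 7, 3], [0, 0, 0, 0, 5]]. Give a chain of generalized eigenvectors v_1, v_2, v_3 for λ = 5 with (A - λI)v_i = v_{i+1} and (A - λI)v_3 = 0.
v_1 = [[-2, -2, 0, -1, 1]]^T, v_2 = [[0, 0, 0, 1, 0]]^T, v_3 = [[0, -1, 1, 2, 0]]^T

We seek v_1 ∈ ker((A - 5I)^3) \ ker((A - 5I)^2), then set v_{i+1} = (A - 5I) v_i.

One such chain is v_1 = [[-2, -2, 0, -1, 1]]^T, v_2 = [[0, 0, 0, 1, 0]]^T, v_3 = [[0, -1, 1, 2, 0]]^T. Check: (A - 5I) v_3 = [[0, 0, 0, 0, 0]]^T = 0.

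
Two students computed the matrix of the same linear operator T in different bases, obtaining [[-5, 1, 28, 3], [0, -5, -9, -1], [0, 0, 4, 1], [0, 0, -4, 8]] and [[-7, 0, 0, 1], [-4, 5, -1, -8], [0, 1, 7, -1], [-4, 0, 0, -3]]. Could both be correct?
Yes.

Two matrices over a field are similar if and only if they have the same invariant factors.

Both A and B have characteristic polynomial (x - 6)^2(x + 5)^2 and minimal polynomial (x - 6)^2(x + 5)^2. Computing further, both have invariant factors (x - 6)^2(x + 5)^2. Hence A and B are similar.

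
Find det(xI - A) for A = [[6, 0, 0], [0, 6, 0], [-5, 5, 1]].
χ_A(x) = (x - 6)^2(x - 1)

xI - A = [[x - 6, 0, 0], [0, x - 6, 0], [5, -5, x - 1]].

Expanding det(xI - A) along the first row:
det(xI - A) = + (x - 6)·det([[x - 6, 0], [-5, x - 1]]) - (0)·det([[0, 0], [5, x - 1]]) + (0)·det([[0, x - 6], [5, -5]]).

Evaluating gives χ_A(x) = x^3 - 13x^2 + 48x - 36 = (x - 6)^2(x - 1).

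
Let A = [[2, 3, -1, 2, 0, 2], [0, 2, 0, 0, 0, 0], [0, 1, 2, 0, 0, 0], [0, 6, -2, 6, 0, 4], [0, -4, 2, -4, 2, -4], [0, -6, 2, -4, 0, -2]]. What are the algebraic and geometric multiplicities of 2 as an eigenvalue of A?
The characteristic polynomial is (x - 2)^6, so the factor x - 2 appears with exponent 6: the algebraic multiplicity is 6.

rank(A - 2I) = 2, so the eigenspace has dimension 6 - 2 = 4: the geometric multiplicity is 4.

Since 4 < 6, A is not diagonalizable.

algebraic multiplicity 6, geometric multiplicity 4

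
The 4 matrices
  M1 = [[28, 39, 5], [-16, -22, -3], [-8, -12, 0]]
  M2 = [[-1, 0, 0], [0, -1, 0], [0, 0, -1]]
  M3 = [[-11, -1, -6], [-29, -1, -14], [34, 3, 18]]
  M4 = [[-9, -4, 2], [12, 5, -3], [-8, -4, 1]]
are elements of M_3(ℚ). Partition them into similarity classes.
Characteristic polynomials: χ_{M1} = (x - 2)^3, χ_{M2} = (x + 1)^3, χ_{M3} = (x - 2)^3, χ_{M4} = (x + 1)^3.

{M1, M3}: invariant factors (x - 2)^3.

{M2}: invariant factors x + 1, x + 1, x + 1.

{M4}: invariant factors x + 1, (x + 1)^2.

Matrices are similar if and only if their invariant-factor lists agree; the partition into similarity classes is {M1, M3}, {M2}, {M4}.

3 classes: {M1, M3}, {M2}, {M4}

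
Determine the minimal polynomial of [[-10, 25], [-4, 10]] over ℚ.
m_A(x) = x^2

The characteristic polynomial factors as x^2. The minimal polynomial is ∏(x - λ)^{k_λ} where k_λ is the size of the largest Jordan block at λ.

For λ = 0: rank(A) = 1, and the largest Jordan block has size 2 (the smallest k with rank(A^k) = rank(A^(k+1))).

So m_A(x) = x^2.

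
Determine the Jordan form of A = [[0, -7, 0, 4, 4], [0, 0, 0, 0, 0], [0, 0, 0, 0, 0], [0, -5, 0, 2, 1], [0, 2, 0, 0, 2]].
The characteristic polynomial is det(xI - A) = x^3(x - 2)^2, so the eigenvalues are 0 (algebraic multiplicity 3), 2 (algebraic multiplicity 2).

For λ = 0: rank(A) = 3, rank(A^2) = 2. The eigenspace has dimension 5 - 3 = 2, so there are 2 Jordan blocks; the rank sequence gives block sizes [2, 1].

For λ = 2: rank(A - 2I) = 4, rank((A - 2I)^2) = 3. The eigenspace has dimension 5 - 4 = 1, so there is 1 Jordan block; the rank sequence gives block sizes [2].

Assembling the blocks gives the Jordan form J above.

J = [[0, 1, 0, 0, 0], [0, 0, 0, 0, 0], [0, 0, 0, 0, 0], [0, 0, 0, 2, 1], [0, 0, 0, 0, 2]]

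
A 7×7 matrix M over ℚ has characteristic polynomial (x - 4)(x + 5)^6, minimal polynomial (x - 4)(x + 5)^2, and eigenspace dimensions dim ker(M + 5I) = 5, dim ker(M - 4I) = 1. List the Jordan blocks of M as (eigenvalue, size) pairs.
λ = -5: algebraic multiplicity 6 (exponent in χ_M), largest block size 2 (exponent in m_M), 5 blocks (geometric multiplicity). These force block sizes [2, 1, 1, 1, 1].
λ = 4: algebraic multiplicity 1 (exponent in χ_M), largest block size 1 (exponent in m_M), 1 block (geometric multiplicity). This forces block sizes [1].

Jordan blocks: (-5, 2), (-5, 1), (-5, 1), (-5, 1), (-5, 1), (4, 1)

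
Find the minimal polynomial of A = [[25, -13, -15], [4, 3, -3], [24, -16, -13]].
The characteristic polynomial factors as (x - 5)^3. The minimal polynomial is ∏(x - λ)^{k_λ} where k_λ is the size of the largest Jordan block at λ.

For λ = 5: rank(A - 5I) = 2, and the largest Jordan block has size 3 (the smallest k with rank((A - 5I)^k) = rank((A - 5I)^(k+1))).

So m_A(x) = (x - 5)^3.

m_A(x) = (x - 5)^3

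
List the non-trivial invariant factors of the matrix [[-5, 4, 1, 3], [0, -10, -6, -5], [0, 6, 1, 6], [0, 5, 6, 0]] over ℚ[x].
(x - 1)(x + 5)^3

The Jordan structure of A has elementary divisors (x + 5)^3, (x - 1). Arranging the block sizes at each eigenvalue in decreasing order and taking row products gives the invariant factors.

Invariant factors (smallest first, each dividing the next): (x - 1)(x + 5)^3.

Check: the last factor (x - 1)(x + 5)^3 is the minimal polynomial, and the product (x - 1)(x + 5)^3 is the characteristic polynomial.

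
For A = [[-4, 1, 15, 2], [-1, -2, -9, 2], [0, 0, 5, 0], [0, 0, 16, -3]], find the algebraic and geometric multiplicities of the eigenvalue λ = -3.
The characteristic polynomial is (x - 5)(x + 3)^3, so the factor x + 3 appears with exponent 3: the algebraic multiplicity is 3.

rank(A + 3I) = 2, so the eigenspace has dimension 4 - 2 = 2: the geometric multiplicity is 2.

Since 2 < 3, A is not diagonalizable.

algebraic multiplicity 3, geometric multiplicity 2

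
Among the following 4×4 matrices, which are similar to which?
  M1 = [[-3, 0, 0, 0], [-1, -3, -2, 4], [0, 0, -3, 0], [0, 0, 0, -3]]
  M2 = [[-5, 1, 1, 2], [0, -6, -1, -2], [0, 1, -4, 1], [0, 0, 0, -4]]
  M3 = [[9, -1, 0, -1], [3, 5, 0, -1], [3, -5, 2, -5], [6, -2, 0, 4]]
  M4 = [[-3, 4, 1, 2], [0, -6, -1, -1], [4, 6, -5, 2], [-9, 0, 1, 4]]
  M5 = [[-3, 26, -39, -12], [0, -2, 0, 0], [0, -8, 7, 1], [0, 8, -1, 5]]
5 classes: {M1}, {M2}, {M3}, {M4}, {M5}

Characteristic polynomials: χ_{M1} = (x + 3)^4, χ_{M2} = (x + 4)(x + 5)^3, χ_{M3} = (x - 6)^3(x - 2), χ_{M4} = x^2(x + 5)^2, χ_{M5} = (x - 6)^2(x + 2)(x + 3).

{M1}: invariant factors x + 3, x + 3, (x + 3)^2.

{M2}: invariant factors x + 5, (x + 4)(x + 5)^2.

{M3}: invariant factors x - 6, (x - 6)^2(x - 2).

{M4}: invariant factors x^2(x + 5)^2.

{M5}: invariant factors (x - 6)^2(x + 2)(x + 3).

Matrices are similar if and only if their invariant-factor lists agree; the partition into similarity classes is {M1}, {M2}, {M3}, {M4}, {M5}.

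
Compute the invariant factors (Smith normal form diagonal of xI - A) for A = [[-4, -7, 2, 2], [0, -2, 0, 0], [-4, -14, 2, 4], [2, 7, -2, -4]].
The Jordan structure of A has elementary divisors (x + 2)^2, (x + 2), (x + 2). Arranging the block sizes at each eigenvalue in decreasing order and taking row products gives the invariant factors.

Invariant factors (smallest first, each dividing the next): x + 2, x + 2, (x + 2)^2.

Check: the last factor (x + 2)^2 is the minimal polynomial, and the product (x + 2)^4 is the characteristic polynomial.

x + 2, x + 2, (x + 2)^2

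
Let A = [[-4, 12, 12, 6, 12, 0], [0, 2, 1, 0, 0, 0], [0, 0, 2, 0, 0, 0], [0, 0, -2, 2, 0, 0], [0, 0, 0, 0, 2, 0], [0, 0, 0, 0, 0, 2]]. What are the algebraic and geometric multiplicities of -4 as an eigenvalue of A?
algebraic multiplicity 1, geometric multiplicity 1

The characteristic polynomial is (x - 2)^5(x + 4), so the factor x + 4 appears with exponent 1: the algebraic multiplicity is 1.

rank(A + 4I) = 5, so the eigenspace has dimension 6 - 5 = 1: the geometric multiplicity is 1.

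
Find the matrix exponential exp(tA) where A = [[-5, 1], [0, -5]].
e^{tA} = [[e^{-5*t}, t*e^{-5*t}], [0, e^{-5*t}]]

A has Jordan form J = [[-5, 1], [0, -5]] with A = PJP^{-1}, so e^{tA} = P e^{tJ} P^{-1}.

For a Jordan block J_k(λ), e^{tJ_k(λ)} = e^{λt} · (I + tN + t^2 N^2/2! + ... + t^{k-1} N^{k-1}/(k-1)!) where N is the nilpotent superdiagonal part.

Assembling the blocks and conjugating back gives the entries of e^{tA} as shown above.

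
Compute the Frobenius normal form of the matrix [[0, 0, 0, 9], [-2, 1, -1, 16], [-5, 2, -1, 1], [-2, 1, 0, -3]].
R = [[0, 0, 0, 9], [1, 0, 0, -6], [0, 1, 0, -3], [0, 0, 1, -3]]

The invariant factors of A (the non-unit diagonal entries of the Smith normal form of xI - A over ℚ[x]) are (x + 3)(x^3 + 3x - 3), each dividing the next. The characteristic polynomial is their product, (x + 3)(x^3 + 3x - 3).

The rational canonical form is the block-diagonal matrix of companion matrices C(f_i):
R = [[0, 0, 0, 9], [1, 0, 0, -6], [0, 1, 0, -3], [0, 0, 1, -3]].

Note the characteristic polynomial does not split into linear factors over ℚ, so A has no Jordan form over ℚ; the rational canonical form exists over any field.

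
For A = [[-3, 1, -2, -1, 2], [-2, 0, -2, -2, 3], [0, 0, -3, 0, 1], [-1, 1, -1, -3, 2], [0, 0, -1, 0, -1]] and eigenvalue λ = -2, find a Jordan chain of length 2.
v_1 = [[0, 0, 1, 0, 1]]^T, v_2 = [[0, 1, 0, 1, 0]]^T

We seek v_1 ∈ ker((A + 2I)^2) \ ker(A + 2I), then set v_{i+1} = (A + 2I) v_i.

One such chain is v_1 = [[0, 0, 1, 0, 1]]^T, v_2 = [[0, 1, 0, 1, 0]]^T. Check: (A + 2I) v_2 = [[0, 0, 0, 0, 0]]^T = 0.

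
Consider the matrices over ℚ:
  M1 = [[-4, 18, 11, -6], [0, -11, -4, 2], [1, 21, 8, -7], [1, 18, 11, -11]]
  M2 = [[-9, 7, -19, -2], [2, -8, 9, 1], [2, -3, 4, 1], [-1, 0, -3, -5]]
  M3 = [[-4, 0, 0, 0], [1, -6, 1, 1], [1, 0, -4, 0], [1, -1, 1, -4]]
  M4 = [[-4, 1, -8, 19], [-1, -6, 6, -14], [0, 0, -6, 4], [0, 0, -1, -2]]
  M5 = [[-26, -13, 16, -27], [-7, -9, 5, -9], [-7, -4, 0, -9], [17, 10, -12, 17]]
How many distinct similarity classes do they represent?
2 classes: {M1}, {M2, M3, M4, M5}

Characteristic polynomials: χ_{M1} = (x + 4)^2(x + 5)^2, χ_{M2} = (x + 4)^2(x + 5)^2, χ_{M3} = (x + 4)^2(x + 5)^2, χ_{M4} = (x + 4)^2(x + 5)^2, χ_{M5} = (x + 4)^2(x + 5)^2.

{M1}: invariant factors x + 5, (x + 4)^2(x + 5).

{M2, M3, M4, M5}: invariant factors (x + 4)^2(x + 5)^2.

Matrices are similar if and only if their invariant-factor lists agree; the partition into similarity classes is {M1}, {M2, M3, M4, M5}.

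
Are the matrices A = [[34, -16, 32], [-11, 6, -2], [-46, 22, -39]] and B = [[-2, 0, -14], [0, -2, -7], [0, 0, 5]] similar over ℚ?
No.

Both have characteristic polynomial (x - 5)(x + 2)^2, but the minimal polynomial of A is (x - 5)(x + 2)^2 while the minimal polynomial of B is (x - 5)(x + 2). The minimal polynomial is a similarity invariant, so A and B are not similar.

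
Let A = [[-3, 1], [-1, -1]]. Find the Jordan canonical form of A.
The characteristic polynomial is det(xI - A) = (x + 2)^2, so the eigenvalues are -2 (algebraic multiplicity 2).

For λ = -2: rank(A + 2I) = 1, rank((A + 2I)^2) = 0. The eigenspace has dimension 2 - 1 = 1, so there is 1 Jordan block; the rank sequence gives block sizes [2].

Assembling the blocks gives the Jordan form J above.

J = [[-2, 1], [0, -2]]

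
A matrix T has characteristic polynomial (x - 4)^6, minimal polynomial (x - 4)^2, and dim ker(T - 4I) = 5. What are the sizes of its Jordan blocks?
Jordan blocks: (4, 2), (4, 1), (4, 1), (4, 1), (4, 1)

λ = 4: algebraic multiplicity 6 (exponent in χ_T), largest block size 2 (exponent in m_T), 5 blocks (geometric multiplicity). These force block sizes [2, 1, 1, 1, 1].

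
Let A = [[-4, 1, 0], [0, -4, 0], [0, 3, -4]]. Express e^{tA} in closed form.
e^{tA} = [[e^{-4*t}, t*e^{-4*t}, 0], [0, e^{-4*t}, 0], [0, 3*t*e^{-4*t}, e^{-4*t}]]

A has Jordan form J = [[-4, 1, 0], [0, -4, 0], [0, 0, -4]] with A = PJP^{-1}, so e^{tA} = P e^{tJ} P^{-1}.

For a Jordan block J_k(λ), e^{tJ_k(λ)} = e^{λt} · (I + tN + t^2 N^2/2! + ... + t^{k-1} N^{k-1}/(k-1)!) where N is the nilpotent superdiagonal part.

Assembling the blocks and conjugating back gives the entries of e^{tA} as shown above.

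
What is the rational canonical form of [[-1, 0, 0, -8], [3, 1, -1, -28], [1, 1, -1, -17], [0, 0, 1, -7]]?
R = [[0, 0, 0, -27], [1, 0, 0, -36], [0, 1, 0, -24], [0, 0, 1, -8]]

The invariant factors of A (the non-unit diagonal entries of the Smith normal form of xI - A over ℚ[x]) are (x + 3)^2(x^2 + 2x + 3), each dividing the next. The characteristic polynomial is their product, (x + 3)^2(x^2 + 2x + 3).

The rational canonical form is the block-diagonal matrix of companion matrices C(f_i):
R = [[0, 0, 0, -27], [1, 0, 0, -36], [0, 1, 0, -24], [0, 0, 1, -8]].

Note the characteristic polynomial does not split into linear factors over ℚ, so A has no Jordan form over ℚ; the rational canonical form exists over any field.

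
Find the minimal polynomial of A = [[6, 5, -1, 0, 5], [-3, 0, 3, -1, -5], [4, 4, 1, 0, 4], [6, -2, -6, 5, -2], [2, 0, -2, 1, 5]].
The characteristic polynomial factors as (x - 5)^3(x - 1)^2. The minimal polynomial is ∏(x - λ)^{k_λ} where k_λ is the size of the largest Jordan block at λ.

For λ = 1: rank(A - I) = 4, and the largest Jordan block has size 2 (the smallest k with rank((A - I)^k) = rank((A - I)^(k+1))).
For λ = 5: rank(A - 5I) = 3, and the largest Jordan block has size 2 (the smallest k with rank((A - 5I)^k) = rank((A - 5I)^(k+1))).

So m_A(x) = (x - 5)^2(x - 1)^2.

m_A(x) = (x - 5)^2(x - 1)^2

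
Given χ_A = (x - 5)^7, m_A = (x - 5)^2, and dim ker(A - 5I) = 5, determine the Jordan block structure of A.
Jordan blocks: (5, 2), (5, 2), (5, 1), (5, 1), (5, 1)

λ = 5: algebraic multiplicity 7 (exponent in χ_A), largest block size 2 (exponent in m_A), 5 blocks (geometric multiplicity). These force block sizes [2, 2, 1, 1, 1].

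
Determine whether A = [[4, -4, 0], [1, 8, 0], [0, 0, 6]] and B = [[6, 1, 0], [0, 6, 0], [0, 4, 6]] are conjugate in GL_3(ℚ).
Yes.

Two matrices over a field are similar if and only if they have the same invariant factors.

Both A and B have characteristic polynomial (x - 6)^3 and minimal polynomial (x - 6)^2. Computing further, both have invariant factors x - 6, (x - 6)^2. Hence A and B are similar.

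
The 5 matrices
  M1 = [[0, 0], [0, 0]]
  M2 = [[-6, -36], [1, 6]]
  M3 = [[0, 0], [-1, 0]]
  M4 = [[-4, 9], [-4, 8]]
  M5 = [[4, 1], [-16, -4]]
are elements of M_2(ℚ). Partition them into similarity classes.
Characteristic polynomials: χ_{M1} = x^2, χ_{M2} = x^2, χ_{M3} = x^2, χ_{M4} = (x - 2)^2, χ_{M5} = x^2.

{M1}: invariant factors x, x.

{M2, M3, M5}: invariant factors x^2.

{M4}: invariant factors (x - 2)^2.

Matrices are similar if and only if their invariant-factor lists agree; the partition into similarity classes is {M1}, {M2, M3, M5}, {M4}.

3 classes: {M1}, {M2, M3, M5}, {M4}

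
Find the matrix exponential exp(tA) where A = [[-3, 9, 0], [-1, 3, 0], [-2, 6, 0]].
e^{tA} = [[1 - 3*t, 9*t, 0], [-t, 3*t + 1, 0], [-2*t, 6*t, 1]]

A has Jordan form J = [[0, 1, 0], [0, 0, 0], [0, 0, 0]] with A = PJP^{-1}, so e^{tA} = P e^{tJ} P^{-1}.

For a Jordan block J_k(λ), e^{tJ_k(λ)} = e^{λt} · (I + tN + t^2 N^2/2! + ... + t^{k-1} N^{k-1}/(k-1)!) where N is the nilpotent superdiagonal part.

Assembling the blocks and conjugating back gives the entries of e^{tA} as shown above.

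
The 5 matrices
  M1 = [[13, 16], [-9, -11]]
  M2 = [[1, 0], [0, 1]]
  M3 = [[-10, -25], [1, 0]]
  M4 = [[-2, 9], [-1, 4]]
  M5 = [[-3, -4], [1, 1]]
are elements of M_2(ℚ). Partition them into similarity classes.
4 classes: {M1, M4}, {M2}, {M3}, {M5}

Characteristic polynomials: χ_{M1} = (x - 1)^2, χ_{M2} = (x - 1)^2, χ_{M3} = (x + 5)^2, χ_{M4} = (x - 1)^2, χ_{M5} = (x + 1)^2.

{M1, M4}: invariant factors (x - 1)^2.

{M2}: invariant factors x - 1, x - 1.

{M3}: invariant factors (x + 5)^2.

{M5}: invariant factors (x + 1)^2.

Matrices are similar if and only if their invariant-factor lists agree; the partition into similarity classes is {M1, M4}, {M2}, {M3}, {M5}.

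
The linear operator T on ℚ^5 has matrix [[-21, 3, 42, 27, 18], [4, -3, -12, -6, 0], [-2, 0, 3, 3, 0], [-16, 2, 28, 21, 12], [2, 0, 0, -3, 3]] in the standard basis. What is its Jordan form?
The characteristic polynomial is det(xI - A) = (x - 3)^3(x + 3)^2, so the eigenvalues are -3 (algebraic multiplicity 2), 3 (algebraic multiplicity 3).

For λ = -3: rank(A + 3I) = 4, rank((A + 3I)^2) = 3. The eigenspace has dimension 5 - 4 = 1, so there is 1 Jordan block; the rank sequence gives block sizes [2].

For λ = 3: rank(A - 3I) = 3, rank((A - 3I)^2) = 2. The eigenspace has dimension 5 - 3 = 2, so there are 2 Jordan blocks; the rank sequence gives block sizes [2, 1].

Assembling the blocks gives the Jordan form J above.

J = [[-3, 1, 0, 0, 0], [0, -3, 0, 0, 0], [0, 0, 3, 1, 0], [0, 0, 0, 3, 0], [0, 0, 0, 0, 3]]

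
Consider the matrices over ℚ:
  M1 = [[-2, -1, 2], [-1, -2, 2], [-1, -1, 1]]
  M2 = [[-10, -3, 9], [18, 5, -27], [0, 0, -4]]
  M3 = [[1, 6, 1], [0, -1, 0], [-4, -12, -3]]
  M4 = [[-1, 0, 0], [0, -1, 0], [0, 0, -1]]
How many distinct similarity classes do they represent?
Characteristic polynomials: χ_{M1} = (x + 1)^3, χ_{M2} = (x + 1)(x + 4)^2, χ_{M3} = (x + 1)^3, χ_{M4} = (x + 1)^3.

{M1, M3}: invariant factors x + 1, (x + 1)^2.

{M2}: invariant factors x + 4, (x + 1)(x + 4).

{M4}: invariant factors x + 1, x + 1, x + 1.

Matrices are similar if and only if their invariant-factor lists agree; the partition into similarity classes is {M1, M3}, {M2}, {M4}.

3 classes: {M1, M3}, {M2}, {M4}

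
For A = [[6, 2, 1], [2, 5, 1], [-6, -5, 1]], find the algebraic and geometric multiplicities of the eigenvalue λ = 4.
The characteristic polynomial is (x - 4)^3, so the factor x - 4 appears with exponent 3: the algebraic multiplicity is 3.

rank(A - 4I) = 2, so the eigenspace has dimension 3 - 2 = 1: the geometric multiplicity is 1.

Since 1 < 3, A is not diagonalizable.

algebraic multiplicity 3, geometric multiplicity 1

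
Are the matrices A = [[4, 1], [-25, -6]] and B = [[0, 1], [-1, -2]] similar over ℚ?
Two matrices over a field are similar if and only if they have the same invariant factors.

Both A and B have characteristic polynomial (x + 1)^2 and minimal polynomial (x + 1)^2. Computing further, both have invariant factors (x + 1)^2. Hence A and B are similar.

Yes.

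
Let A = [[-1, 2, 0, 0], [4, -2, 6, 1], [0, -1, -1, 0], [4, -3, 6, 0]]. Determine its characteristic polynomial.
xI - A = [[x + 1, -2, 0, 0], [-4, x + 2, -6, -1], [0, 1, x + 1, 0], [-4, 3, -6, x]].

Expanding det(xI - A) along the first row:
det(xI - A) = + (x + 1)·det([[x + 2, -6, -1], [1, x + 1, 0], [3, -6, x]]) - (-2)·det([[-4, -6, -1], [0, x + 1, 0], [-4, -6, x]]) + (0)·det([[-4, x + 2, -1], [0, 1, 0], [-4, 3, x]]) - (0)·det([[-4, x + 2, -6], [0, 1, x + 1], [-4, 3, -6]]).

Evaluating gives χ_A(x) = x^4 + 4x^3 + 6x^2 + 4x + 1 = (x + 1)^4.

χ_A(x) = (x + 1)^4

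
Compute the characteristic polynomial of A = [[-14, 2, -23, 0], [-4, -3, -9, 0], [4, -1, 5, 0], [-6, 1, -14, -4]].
χ_A(x) = (x + 4)^4

xI - A = [[x + 14, -2, 23, 0], [4, x + 3, 9, 0], [-4, 1, x - 5, 0], [6, -1, 14, x + 4]].

Expanding det(xI - A) along the first row:
det(xI - A) = + (x + 14)·det([[x + 3, 9, 0], [1, x - 5, 0], [-1, 14, x + 4]]) - (-2)·det([[4, 9, 0], [-4, x - 5, 0], [6, 14, x + 4]]) + (23)·det([[4, x + 3, 0], [-4, 1, 0], [6, -1, x + 4]]) - (0)·det([[4, x + 3, 9], [-4, 1, x - 5], [6, -1, 14]]).

Evaluating gives χ_A(x) = x^4 + 16x^3 + 96x^2 + 256x + 256 = (x + 4)^4.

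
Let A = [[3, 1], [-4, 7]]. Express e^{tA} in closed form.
A has Jordan form J = [[5, 1], [0, 5]] with A = PJP^{-1}, so e^{tA} = P e^{tJ} P^{-1}.

For a Jordan block J_k(λ), e^{tJ_k(λ)} = e^{λt} · (I + tN + t^2 N^2/2! + ... + t^{k-1} N^{k-1}/(k-1)!) where N is the nilpotent superdiagonal part.

Assembling the blocks and conjugating back gives the entries of e^{tA} as shown above.

e^{tA} = [[(1 - 2*t)*e^{5*t}, t*e^{5*t}], [-4*t*e^{5*t}, (2*t + 1)*e^{5*t}]]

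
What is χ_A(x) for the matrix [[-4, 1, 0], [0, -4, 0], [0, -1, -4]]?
xI - A = [[x + 4, -1, 0], [0, x + 4, 0], [0, 1, x + 4]].

Expanding det(xI - A) along the first row:
det(xI - A) = + (x + 4)·det([[x + 4, 0], [1, x + 4]]) - (-1)·det([[0, 0], [0, x + 4]]) + (0)·det([[0, x + 4], [0, 1]]).

Evaluating gives χ_A(x) = x^3 + 12x^2 + 48x + 64 = (x + 4)^3.

χ_A(x) = (x + 4)^3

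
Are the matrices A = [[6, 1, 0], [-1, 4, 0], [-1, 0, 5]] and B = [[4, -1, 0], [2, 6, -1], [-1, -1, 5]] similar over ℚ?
Two matrices over a field are similar if and only if they have the same invariant factors.

Both A and B have characteristic polynomial (x - 5)^3 and minimal polynomial (x - 5)^3. Computing further, both have invariant factors (x - 5)^3. Hence A and B are similar.

Yes.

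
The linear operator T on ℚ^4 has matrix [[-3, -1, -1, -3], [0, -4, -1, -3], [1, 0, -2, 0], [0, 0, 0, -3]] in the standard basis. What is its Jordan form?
The characteristic polynomial is det(xI - A) = (x + 3)^4, so the eigenvalues are -3 (algebraic multiplicity 4).

For λ = -3: rank(A + 3I) = 2, rank((A + 3I)^2) = 1, rank((A + 3I)^3) = 0. The eigenspace has dimension 4 - 2 = 2, so there are 2 Jordan blocks; the rank sequence gives block sizes [3, 1].

Assembling the blocks gives the Jordan form J above.

J = [[-3, 1, 0, 0], [0, -3, 1, 0], [0, 0, -3, 0], [0, 0, 0, -3]]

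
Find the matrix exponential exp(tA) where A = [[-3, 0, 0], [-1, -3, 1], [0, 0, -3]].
e^{tA} = [[e^{-3*t}, 0, 0], [-t*e^{-3*t}, e^{-3*t}, t*e^{-3*t}], [0, 0, e^{-3*t}]]

A has Jordan form J = [[-3, 1, 0], [0, -3, 0], [0, 0, -3]] with A = PJP^{-1}, so e^{tA} = P e^{tJ} P^{-1}.

For a Jordan block J_k(λ), e^{tJ_k(λ)} = e^{λt} · (I + tN + t^2 N^2/2! + ... + t^{k-1} N^{k-1}/(k-1)!) where N is the nilpotent superdiagonal part.

Assembling the blocks and conjugating back gives the entries of e^{tA} as shown above.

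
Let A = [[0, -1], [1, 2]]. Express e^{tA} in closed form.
e^{tA} = [[(1 - t)*e^{t}, -t*e^{t}], [t*e^{t}, (t + 1)*e^{t}]]

A has Jordan form J = [[1, 1], [0, 1]] with A = PJP^{-1}, so e^{tA} = P e^{tJ} P^{-1}.

For a Jordan block J_k(λ), e^{tJ_k(λ)} = e^{λt} · (I + tN + t^2 N^2/2! + ... + t^{k-1} N^{k-1}/(k-1)!) where N is the nilpotent superdiagonal part.

Assembling the blocks and conjugating back gives the entries of e^{tA} as shown above.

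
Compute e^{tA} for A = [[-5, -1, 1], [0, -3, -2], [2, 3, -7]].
A has Jordan form J = [[-5, 1, 0], [0, -5, 1], [0, 0, -5]] with A = PJP^{-1}, so e^{tA} = P e^{tJ} P^{-1}.

For a Jordan block J_k(λ), e^{tJ_k(λ)} = e^{λt} · (I + tN + t^2 N^2/2! + ... + t^{k-1} N^{k-1}/(k-1)!) where N is the nilpotent superdiagonal part.

Assembling the blocks and conjugating back gives the entries of e^{tA} as shown above.

e^{tA} = [[(t^2 + 1)*e^{-5*t}, t*(t - 2)*e^{-5*t}/2, t*e^{-5*t}], [-2*t^2*e^{-5*t}, (-t^2 + 2*t + 1)*e^{-5*t}, -2*t*e^{-5*t}], [2*t*(1 - t)*e^{-5*t}, t*(3 - t)*e^{-5*t}, (1 - 2*t)*e^{-5*t}]]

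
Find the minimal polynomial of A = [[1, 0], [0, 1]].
The characteristic polynomial factors as (x - 1)^2. The minimal polynomial is ∏(x - λ)^{k_λ} where k_λ is the size of the largest Jordan block at λ.

For λ = 1: rank(A - I) = 0, and the largest Jordan block has size 1 (the smallest k with rank((A - I)^k) = rank((A - I)^(k+1))).

So m_A(x) = x - 1.

m_A(x) = x - 1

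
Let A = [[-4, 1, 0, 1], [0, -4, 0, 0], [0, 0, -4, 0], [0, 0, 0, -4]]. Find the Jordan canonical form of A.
J = [[-4, 1, 0, 0], [0, -4, 0, 0], [0, 0, -4, 0], [0, 0, 0, -4]]

The characteristic polynomial is det(xI - A) = (x + 4)^4, so the eigenvalues are -4 (algebraic multiplicity 4).

For λ = -4: rank(A + 4I) = 1, rank((A + 4I)^2) = 0. The eigenspace has dimension 4 - 1 = 3, so there are 3 Jordan blocks; the rank sequence gives block sizes [2, 1, 1].

Assembling the blocks gives the Jordan form J above.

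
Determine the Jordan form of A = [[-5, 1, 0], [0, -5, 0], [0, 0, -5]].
The characteristic polynomial is det(xI - A) = (x + 5)^3, so the eigenvalues are -5 (algebraic multiplicity 3).

For λ = -5: rank(A + 5I) = 1, rank((A + 5I)^2) = 0. The eigenspace has dimension 3 - 1 = 2, so there are 2 Jordan blocks; the rank sequence gives block sizes [2, 1].

Assembling the blocks gives the Jordan form J above.

J = [[-5, 1, 0], [0, -5, 0], [0, 0, -5]]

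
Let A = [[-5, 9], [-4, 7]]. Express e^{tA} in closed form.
e^{tA} = [[(1 - 6*t)*e^{t}, 9*t*e^{t}], [-4*t*e^{t}, (6*t + 1)*e^{t}]]

A has Jordan form J = [[1, 1], [0, 1]] with A = PJP^{-1}, so e^{tA} = P e^{tJ} P^{-1}.

For a Jordan block J_k(λ), e^{tJ_k(λ)} = e^{λt} · (I + tN + t^2 N^2/2! + ... + t^{k-1} N^{k-1}/(k-1)!) where N is the nilpotent superdiagonal part.

Assembling the blocks and conjugating back gives the entries of e^{tA} as shown above.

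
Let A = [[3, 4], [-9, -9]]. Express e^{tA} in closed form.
A has Jordan form J = [[-3, 1], [0, -3]] with A = PJP^{-1}, so e^{tA} = P e^{tJ} P^{-1}.

For a Jordan block J_k(λ), e^{tJ_k(λ)} = e^{λt} · (I + tN + t^2 N^2/2! + ... + t^{k-1} N^{k-1}/(k-1)!) where N is the nilpotent superdiagonal part.

Assembling the blocks and conjugating back gives the entries of e^{tA} as shown above.

e^{tA} = [[(6*t + 1)*e^{-3*t}, 4*t*e^{-3*t}], [-9*t*e^{-3*t}, (1 - 6*t)*e^{-3*t}]]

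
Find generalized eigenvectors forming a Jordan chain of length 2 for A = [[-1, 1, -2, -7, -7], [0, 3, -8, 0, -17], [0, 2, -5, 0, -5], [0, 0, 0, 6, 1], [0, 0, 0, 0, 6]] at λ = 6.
v_1 = [[-1, -3, -1, 0, 1]]^T, v_2 = [[-1, 0, 0, 1, 0]]^T

We seek v_1 ∈ ker((A - 6I)^2) \ ker(A - 6I), then set v_{i+1} = (A - 6I) v_i.

One such chain is v_1 = [[-1, -3, -1, 0, 1]]^T, v_2 = [[-1, 0, 0, 1, 0]]^T. Check: (A - 6I) v_2 = [[0, 0, 0, 0, 0]]^T = 0.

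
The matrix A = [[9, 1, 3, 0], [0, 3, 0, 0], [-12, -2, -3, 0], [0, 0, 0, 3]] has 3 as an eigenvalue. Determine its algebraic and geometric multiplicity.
The characteristic polynomial is (x - 3)^4, so the factor x - 3 appears with exponent 4: the algebraic multiplicity is 4.

rank(A - 3I) = 1, so the eigenspace has dimension 4 - 1 = 3: the geometric multiplicity is 3.

Since 3 < 4, A is not diagonalizable.

algebraic multiplicity 4, geometric multiplicity 3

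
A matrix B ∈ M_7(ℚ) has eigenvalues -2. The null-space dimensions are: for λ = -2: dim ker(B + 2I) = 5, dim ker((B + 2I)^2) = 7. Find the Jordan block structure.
λ = -2: successive nullity increments [5, 2] count blocks of size ≥ k; block sizes are [2, 2, 1, 1, 1].

Jordan blocks: (-2, 2), (-2, 2), (-2, 1), (-2, 1), (-2, 1)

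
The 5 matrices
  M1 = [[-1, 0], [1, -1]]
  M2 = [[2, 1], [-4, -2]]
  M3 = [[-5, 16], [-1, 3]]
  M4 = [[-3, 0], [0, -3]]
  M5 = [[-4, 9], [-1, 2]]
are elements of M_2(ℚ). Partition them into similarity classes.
Characteristic polynomials: χ_{M1} = (x + 1)^2, χ_{M2} = x^2, χ_{M3} = (x + 1)^2, χ_{M4} = (x + 3)^2, χ_{M5} = (x + 1)^2.

{M1, M3, M5}: invariant factors (x + 1)^2.

{M2}: invariant factors x^2.

{M4}: invariant factors x + 3, x + 3.

Matrices are similar if and only if their invariant-factor lists agree; the partition into similarity classes is {M1, M3, M5}, {M2}, {M4}.

3 classes: {M1, M3, M5}, {M2}, {M4}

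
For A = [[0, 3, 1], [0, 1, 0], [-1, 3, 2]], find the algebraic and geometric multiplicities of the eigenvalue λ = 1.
The characteristic polynomial is (x - 1)^3, so the factor x - 1 appears with exponent 3: the algebraic multiplicity is 3.

rank(A - I) = 1, so the eigenspace has dimension 3 - 1 = 2: the geometric multiplicity is 2.

Since 2 < 3, A is not diagonalizable.

algebraic multiplicity 3, geometric multiplicity 2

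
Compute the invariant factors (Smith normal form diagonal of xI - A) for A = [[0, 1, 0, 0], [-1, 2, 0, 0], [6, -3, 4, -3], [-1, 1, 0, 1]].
x - 1, (x - 4)(x - 1)^2

The Jordan structure of A has elementary divisors (x - 1)^2, (x - 1), (x - 4). Arranging the block sizes at each eigenvalue in decreasing order and taking row products gives the invariant factors.

Invariant factors (smallest first, each dividing the next): x - 1, (x - 4)(x - 1)^2.

Check: the last factor (x - 4)(x - 1)^2 is the minimal polynomial, and the product (x - 4)(x - 1)^3 is the characteristic polynomial.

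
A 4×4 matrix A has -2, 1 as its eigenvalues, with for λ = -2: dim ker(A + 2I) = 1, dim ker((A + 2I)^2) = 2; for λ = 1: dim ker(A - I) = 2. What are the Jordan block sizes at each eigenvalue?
λ = -2: successive nullity increments [1, 1] count blocks of size ≥ k; block sizes are [2].
λ = 1: successive nullity increments [2] count blocks of size ≥ k; block sizes are [1, 1].

Jordan blocks: (-2, 2), (1, 1), (1, 1)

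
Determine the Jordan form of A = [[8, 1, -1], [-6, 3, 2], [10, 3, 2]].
The characteristic polynomial is det(xI - A) = (x - 5)(x - 4)^2, so the eigenvalues are 4 (algebraic multiplicity 2), 5 (algebraic multiplicity 1).

For λ = 4: rank(A - 4I) = 2, rank((A - 4I)^2) = 1. The eigenspace has dimension 3 - 2 = 1, so there is 1 Jordan block; the rank sequence gives block sizes [2].

For λ = 5: algebraic multiplicity 1 gives one 1×1 block.

Assembling the blocks gives the Jordan form J above.

J = [[4, 1, 0], [0, 4, 0], [0, 0, 5]]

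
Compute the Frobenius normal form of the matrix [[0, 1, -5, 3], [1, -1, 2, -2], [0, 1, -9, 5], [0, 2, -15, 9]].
The invariant factors of A (the non-unit diagonal entries of the Smith normal form of xI - A over ℚ[x]) are (x - 2)(x + 1)(x^2 + 2x - 1), each dividing the next. The characteristic polynomial is their product, (x - 2)(x + 1)(x^2 + 2x - 1).

The rational canonical form is the block-diagonal matrix of companion matrices C(f_i):
R = [[0, 0, 0, -2], [1, 0, 0, 3], [0, 1, 0, 5], [0, 0, 1, -1]].

Note the characteristic polynomial does not split into linear factors over ℚ, so A has no Jordan form over ℚ; the rational canonical form exists over any field.

R = [[0, 0, 0, -2], [1, 0, 0, 3], [0, 1, 0, 5], [0, 0, 1, -1]]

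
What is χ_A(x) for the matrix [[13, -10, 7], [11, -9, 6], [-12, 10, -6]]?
xI - A = [[x - 13, 10, -7], [-11, x + 9, -6], [12, -10, x + 6]].

Expanding det(xI - A) along the first row:
det(xI - A) = + (x - 13)·det([[x + 9, -6], [-10, x + 6]]) - (10)·det([[-11, -6], [12, x + 6]]) + (-7)·det([[-11, x + 9], [12, -10]]).

Evaluating gives χ_A(x) = x^3 + 2x^2 - 7x + 4 = (x - 1)^2(x + 4).

χ_A(x) = (x - 1)^2(x + 4)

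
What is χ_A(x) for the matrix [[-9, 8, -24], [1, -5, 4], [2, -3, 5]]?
χ_A(x) = (x + 3)^3

xI - A = [[x + 9, -8, 24], [-1, x + 5, -4], [-2, 3, x - 5]].

Expanding det(xI - A) along the first row:
det(xI - A) = + (x + 9)·det([[x + 5, -4], [3, x - 5]]) - (-8)·det([[-1, -4], [-2, x - 5]]) + (24)·det([[-1, x + 5], [-2, 3]]).

Evaluating gives χ_A(x) = x^3 + 9x^2 + 27x + 27 = (x + 3)^3.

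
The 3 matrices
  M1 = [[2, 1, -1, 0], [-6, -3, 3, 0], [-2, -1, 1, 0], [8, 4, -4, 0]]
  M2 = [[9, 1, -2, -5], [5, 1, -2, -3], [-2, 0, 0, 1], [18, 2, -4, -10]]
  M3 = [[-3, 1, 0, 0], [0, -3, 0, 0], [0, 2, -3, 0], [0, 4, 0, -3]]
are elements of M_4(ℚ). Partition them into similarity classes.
3 classes: {M1}, {M2}, {M3}

Characteristic polynomials: χ_{M1} = x^4, χ_{M2} = x^4, χ_{M3} = (x + 3)^4.

{M1}: invariant factors x, x, x^2.

{M2}: invariant factors x^2, x^2.

{M3}: invariant factors x + 3, x + 3, (x + 3)^2.

Matrices are similar if and only if their invariant-factor lists agree; the partition into similarity classes is {M1}, {M2}, {M3}.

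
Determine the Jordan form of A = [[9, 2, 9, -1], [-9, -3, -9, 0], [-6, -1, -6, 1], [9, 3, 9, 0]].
The characteristic polynomial is det(xI - A) = x^4, so the eigenvalues are 0 (algebraic multiplicity 4).

For λ = 0: rank(A) = 2, rank(A^2) = 0. The eigenspace has dimension 4 - 2 = 2, so there are 2 Jordan blocks; the rank sequence gives block sizes [2, 2].

Assembling the blocks gives the Jordan form J above.

J = [[0, 1, 0, 0], [0, 0, 0, 0], [0, 0, 0, 1], [0, 0, 0, 0]]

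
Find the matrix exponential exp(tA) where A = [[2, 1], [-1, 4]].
e^{tA} = [[(1 - t)*e^{3*t}, t*e^{3*t}], [-t*e^{3*t}, (t + 1)*e^{3*t}]]

A has Jordan form J = [[3, 1], [0, 3]] with A = PJP^{-1}, so e^{tA} = P e^{tJ} P^{-1}.

For a Jordan block J_k(λ), e^{tJ_k(λ)} = e^{λt} · (I + tN + t^2 N^2/2! + ... + t^{k-1} N^{k-1}/(k-1)!) where N is the nilpotent superdiagonal part.

Assembling the blocks and conjugating back gives the entries of e^{tA} as shown above.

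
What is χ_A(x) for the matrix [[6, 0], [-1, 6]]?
xI - A = [[x - 6, 0], [1, x - 6]].

Expanding det(xI - A) along the first row:
det(xI - A) = + (x - 6)·det([[x - 6]]) - (0)·det([[1]]).

Evaluating gives χ_A(x) = x^2 - 12x + 36 = (x - 6)^2.

χ_A(x) = (x - 6)^2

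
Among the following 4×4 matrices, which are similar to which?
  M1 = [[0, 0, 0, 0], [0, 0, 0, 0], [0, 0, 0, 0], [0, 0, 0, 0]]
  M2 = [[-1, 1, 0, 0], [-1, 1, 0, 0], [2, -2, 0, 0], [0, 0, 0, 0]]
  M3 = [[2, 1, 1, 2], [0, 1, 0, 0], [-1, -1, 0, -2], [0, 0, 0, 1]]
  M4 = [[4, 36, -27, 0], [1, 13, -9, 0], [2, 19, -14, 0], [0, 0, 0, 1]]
Characteristic polynomials: χ_{M1} = x^4, χ_{M2} = x^4, χ_{M3} = (x - 1)^4, χ_{M4} = (x - 1)^4.

{M1}: invariant factors x, x, x, x.

{M2}: invariant factors x, x, x^2.

{M3}: invariant factors x - 1, x - 1, (x - 1)^2.

{M4}: invariant factors x - 1, (x - 1)^3.

Matrices are similar if and only if their invariant-factor lists agree; the partition into similarity classes is {M1}, {M2}, {M3}, {M4}.

4 classes: {M1}, {M2}, {M3}, {M4}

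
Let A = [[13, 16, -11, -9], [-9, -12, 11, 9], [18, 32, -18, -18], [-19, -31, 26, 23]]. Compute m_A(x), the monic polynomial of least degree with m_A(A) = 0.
The characteristic polynomial factors as (x - 4)^2(x + 1)^2. The minimal polynomial is ∏(x - λ)^{k_λ} where k_λ is the size of the largest Jordan block at λ.

For λ = -1: rank(A + I) = 3, and the largest Jordan block has size 2 (the smallest k with rank((A + I)^k) = rank((A + I)^(k+1))).
For λ = 4: rank(A - 4I) = 2, and the largest Jordan block has size 1 (the smallest k with rank((A - 4I)^k) = rank((A - 4I)^(k+1))).

So m_A(x) = (x - 4)(x + 1)^2.

m_A(x) = (x - 4)(x + 1)^2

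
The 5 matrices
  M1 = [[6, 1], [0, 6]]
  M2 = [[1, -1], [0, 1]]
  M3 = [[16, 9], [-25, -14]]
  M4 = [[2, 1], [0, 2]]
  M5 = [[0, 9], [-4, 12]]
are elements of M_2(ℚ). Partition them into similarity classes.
3 classes: {M1, M5}, {M2, M3}, {M4}

Characteristic polynomials: χ_{M1} = (x - 6)^2, χ_{M2} = (x - 1)^2, χ_{M3} = (x - 1)^2, χ_{M4} = (x - 2)^2, χ_{M5} = (x - 6)^2.

{M1, M5}: invariant factors (x - 6)^2.

{M2, M3}: invariant factors (x - 1)^2.

{M4}: invariant factors (x - 2)^2.

Matrices are similar if and only if their invariant-factor lists agree; the partition into similarity classes is {M1, M5}, {M2, M3}, {M4}.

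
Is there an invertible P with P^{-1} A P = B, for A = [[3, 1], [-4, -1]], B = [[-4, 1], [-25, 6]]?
Two matrices over a field are similar if and only if they have the same invariant factors.

Both A and B have characteristic polynomial (x - 1)^2 and minimal polynomial (x - 1)^2. Computing further, both have invariant factors (x - 1)^2. Hence A and B are similar.

Yes.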